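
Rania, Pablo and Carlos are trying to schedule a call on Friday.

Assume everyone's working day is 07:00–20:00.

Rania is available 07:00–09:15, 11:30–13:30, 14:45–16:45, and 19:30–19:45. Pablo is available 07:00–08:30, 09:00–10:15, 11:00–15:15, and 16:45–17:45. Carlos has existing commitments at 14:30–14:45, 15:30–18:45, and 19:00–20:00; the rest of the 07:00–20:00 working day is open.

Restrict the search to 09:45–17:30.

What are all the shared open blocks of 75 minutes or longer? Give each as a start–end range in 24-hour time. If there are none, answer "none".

Carlos free within 07:00–20:00: 07:00–14:30, 14:45–15:30, 18:45–19:00.
Rania ∩ Pablo: 07:00–08:30, 09:00–09:15, 11:30–13:30, 14:45–15:15.
Rania ∩ Pablo ∩ Carlos: 07:00–08:30, 09:00–09:15, 11:30–13:30, 14:45–15:15.
Restricted to 09:45–17:30: 11:30–13:30, 14:45–15:15.
Windows ≥ 75 min: 11:30–13:30.

11:30–13:30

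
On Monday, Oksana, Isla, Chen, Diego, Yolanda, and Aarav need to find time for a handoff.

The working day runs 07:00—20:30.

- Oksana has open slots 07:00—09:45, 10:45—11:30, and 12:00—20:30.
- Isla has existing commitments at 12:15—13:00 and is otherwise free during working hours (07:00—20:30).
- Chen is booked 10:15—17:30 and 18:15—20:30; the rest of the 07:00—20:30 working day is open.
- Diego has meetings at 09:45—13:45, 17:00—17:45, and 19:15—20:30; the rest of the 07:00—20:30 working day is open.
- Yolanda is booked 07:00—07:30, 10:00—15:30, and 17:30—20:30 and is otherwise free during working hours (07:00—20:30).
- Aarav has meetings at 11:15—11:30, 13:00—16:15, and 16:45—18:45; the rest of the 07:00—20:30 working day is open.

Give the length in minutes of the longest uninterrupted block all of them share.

135 minutes

Isla free within 07:00–20:30: 07:00–12:15, 13:00–20:30.
Chen free within 07:00–20:30: 07:00–10:15, 17:30–18:15.
Diego free within 07:00–20:30: 07:00–09:45, 13:45–17:00, 17:45–19:15.
Yolanda free within 07:00–20:30: 07:30–10:00, 15:30–17:30.
Aarav free within 07:00–20:30: 07:00–11:15, 11:30–13:00, 16:15–16:45, 18:45–20:30.
Oksana ∩ Isla: 07:00–09:45, 10:45–11:30, 12:00–12:15, 13:00–20:30.
Oksana ∩ Isla ∩ Chen: 07:00–09:45, 17:30–18:15.
Oksana ∩ Isla ∩ Chen ∩ Diego: 07:00–09:45, 17:45–18:15.
Oksana ∩ Isla ∩ Chen ∩ Diego ∩ Yolanda: 07:30–09:45.
Oksana ∩ Isla ∩ Chen ∩ Diego ∩ Yolanda ∩ Aarav: 07:30–09:45.
Single common window of 135 minutes.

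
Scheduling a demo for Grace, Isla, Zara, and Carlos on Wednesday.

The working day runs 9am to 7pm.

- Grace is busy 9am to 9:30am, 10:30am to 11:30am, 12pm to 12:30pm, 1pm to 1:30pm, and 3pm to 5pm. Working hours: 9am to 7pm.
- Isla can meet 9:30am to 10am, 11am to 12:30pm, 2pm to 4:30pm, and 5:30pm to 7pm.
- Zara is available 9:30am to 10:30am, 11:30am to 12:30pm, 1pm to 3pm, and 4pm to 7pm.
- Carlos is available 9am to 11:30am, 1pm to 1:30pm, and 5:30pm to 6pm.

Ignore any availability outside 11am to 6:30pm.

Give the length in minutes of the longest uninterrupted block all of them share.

30 minutes

Grace free within 09:00–19:00: 09:30–10:30, 11:30–12:00, 12:30–13:00, 13:30–15:00, 17:00–19:00.
Grace ∩ Isla: 09:30–10:00, 11:30–12:00, 14:00–15:00, 17:30–19:00.
Grace ∩ Isla ∩ Zara: 09:30–10:00, 11:30–12:00, 14:00–15:00, 17:30–19:00.
Grace ∩ Isla ∩ Zara ∩ Carlos: 09:30–10:00, 17:30–18:00.
Restricted to 11:00–18:30: 17:30–18:00.
Single common window of 30 minutes.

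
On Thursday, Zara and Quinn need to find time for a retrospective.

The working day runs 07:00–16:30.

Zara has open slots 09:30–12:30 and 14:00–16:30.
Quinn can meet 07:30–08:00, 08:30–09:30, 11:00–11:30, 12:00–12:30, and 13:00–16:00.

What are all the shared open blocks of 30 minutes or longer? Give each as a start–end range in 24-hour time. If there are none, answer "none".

11:00–11:30, 12:00–12:30, 14:00–16:00

Zara ∩ Quinn: 11:00–11:30, 12:00–12:30, 14:00–16:00.
Windows ≥ 30 min: 11:00–11:30, 12:00–12:30, 14:00–16:00.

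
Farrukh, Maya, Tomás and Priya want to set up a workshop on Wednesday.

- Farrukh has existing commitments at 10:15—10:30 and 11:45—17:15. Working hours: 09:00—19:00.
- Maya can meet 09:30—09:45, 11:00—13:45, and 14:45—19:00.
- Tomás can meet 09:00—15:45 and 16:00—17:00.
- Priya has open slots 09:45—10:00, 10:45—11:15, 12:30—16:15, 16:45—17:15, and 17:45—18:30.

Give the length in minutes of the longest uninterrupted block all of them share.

Farrukh free within 09:00–19:00: 09:00–10:15, 10:30–11:45, 17:15–19:00.
Farrukh ∩ Maya: 09:30–09:45, 11:00–11:45, 17:15–19:00.
Farrukh ∩ Maya ∩ Tomás: 09:30–09:45, 11:00–11:45.
Farrukh ∩ Maya ∩ Tomás ∩ Priya: 11:00–11:15.
Single common window of 15 minutes.

15 minutes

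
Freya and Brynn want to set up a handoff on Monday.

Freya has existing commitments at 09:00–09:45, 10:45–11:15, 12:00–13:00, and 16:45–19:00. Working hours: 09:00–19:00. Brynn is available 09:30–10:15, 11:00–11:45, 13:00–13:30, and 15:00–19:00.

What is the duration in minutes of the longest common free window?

105 minutes

Freya free within 09:00–19:00: 09:45–10:45, 11:15–12:00, 13:00–16:45.
Freya ∩ Brynn: 09:45–10:15, 11:15–11:45, 13:00–13:30, 15:00–16:45.
Common window lengths: 30, 30, 30, 105 min; longest is 105.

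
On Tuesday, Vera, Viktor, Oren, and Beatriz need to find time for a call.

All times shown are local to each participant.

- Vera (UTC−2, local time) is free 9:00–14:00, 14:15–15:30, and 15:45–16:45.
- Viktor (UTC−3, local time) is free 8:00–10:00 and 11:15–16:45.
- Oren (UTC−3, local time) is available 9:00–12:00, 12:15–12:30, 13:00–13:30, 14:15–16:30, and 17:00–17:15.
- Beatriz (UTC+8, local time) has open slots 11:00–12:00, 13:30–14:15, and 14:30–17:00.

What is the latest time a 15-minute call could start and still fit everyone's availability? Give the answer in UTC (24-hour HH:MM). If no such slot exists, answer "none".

Vera → UTC: 11:00–16:00, 16:15–17:30, 17:45–18:45.
Viktor → UTC: 11:00–13:00, 14:15–19:45.
Oren → UTC: 12:00–15:00, 15:15–15:30, 16:00–16:30, 17:15–19:30, 20:00–20:15.
Beatriz → UTC: 03:00–04:00, 05:30–06:15, 06:30–09:00.
Vera ∩ Viktor: 11:00–13:00, 14:15–16:00, 16:15–17:30, 17:45–18:45.
Vera ∩ Viktor ∩ Oren: 12:00–13:00, 14:15–15:00, 15:15–15:30, 16:15–16:30, 17:15–17:30, 17:45–18:45.
Vera ∩ Viktor ∩ Oren ∩ Beatriz: (none).
Windows ≥ 15 min: (none).

none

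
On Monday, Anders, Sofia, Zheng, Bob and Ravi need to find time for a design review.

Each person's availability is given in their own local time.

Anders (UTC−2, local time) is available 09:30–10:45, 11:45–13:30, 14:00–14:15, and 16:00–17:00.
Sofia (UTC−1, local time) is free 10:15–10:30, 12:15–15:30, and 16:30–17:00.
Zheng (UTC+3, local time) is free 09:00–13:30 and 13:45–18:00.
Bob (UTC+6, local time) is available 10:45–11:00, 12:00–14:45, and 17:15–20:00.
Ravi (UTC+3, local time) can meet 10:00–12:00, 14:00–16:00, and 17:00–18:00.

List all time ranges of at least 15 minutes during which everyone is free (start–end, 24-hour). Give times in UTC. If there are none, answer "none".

Anders → UTC: 11:30–12:45, 13:45–15:30, 16:00–16:15, 18:00–19:00.
Sofia → UTC: 11:15–11:30, 13:15–16:30, 17:30–18:00.
Zheng → UTC: 06:00–10:30, 10:45–15:00.
Bob → UTC: 04:45–05:00, 06:00–08:45, 11:15–14:00.
Ravi → UTC: 07:00–09:00, 11:00–13:00, 14:00–15:00.
Anders ∩ Sofia: 13:45–15:30, 16:00–16:15.
Anders ∩ Sofia ∩ Zheng: 13:45–15:00.
Anders ∩ Sofia ∩ Zheng ∩ Bob: 13:45–14:00.
Anders ∩ Sofia ∩ Zheng ∩ Bob ∩ Ravi: (none).
Windows ≥ 15 min: (none).

none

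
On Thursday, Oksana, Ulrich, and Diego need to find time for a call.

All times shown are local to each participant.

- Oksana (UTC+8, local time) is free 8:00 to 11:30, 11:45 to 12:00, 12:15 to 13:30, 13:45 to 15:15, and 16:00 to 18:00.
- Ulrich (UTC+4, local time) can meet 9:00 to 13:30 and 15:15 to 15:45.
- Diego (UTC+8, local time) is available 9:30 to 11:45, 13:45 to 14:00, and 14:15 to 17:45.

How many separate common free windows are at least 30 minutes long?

Oksana → UTC: 00:00–03:30, 03:45–04:00, 04:15–05:30, 05:45–07:15, 08:00–10:00.
Ulrich → UTC: 05:00–09:30, 11:15–11:45.
Diego → UTC: 01:30–03:45, 05:45–06:00, 06:15–09:45.
Oksana ∩ Ulrich: 05:00–05:30, 05:45–07:15, 08:00–09:30.
Oksana ∩ Ulrich ∩ Diego: 05:45–06:00, 06:15–07:15, 08:00–09:30.
Windows ≥ 30 min: 06:15–07:15, 08:00–09:30.
That's 2 windows.

2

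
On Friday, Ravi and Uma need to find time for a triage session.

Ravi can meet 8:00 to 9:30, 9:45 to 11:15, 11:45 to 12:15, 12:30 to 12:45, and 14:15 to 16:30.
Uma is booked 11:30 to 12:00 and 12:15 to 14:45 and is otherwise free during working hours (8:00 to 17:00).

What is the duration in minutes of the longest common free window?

Uma free within 08:00–17:00: 08:00–11:30, 12:00–12:15, 14:45–17:00.
Ravi ∩ Uma: 08:00–09:30, 09:45–11:15, 12:00–12:15, 14:45–16:30.
Common window lengths: 90, 90, 15, 105 min; longest is 105.

105 minutes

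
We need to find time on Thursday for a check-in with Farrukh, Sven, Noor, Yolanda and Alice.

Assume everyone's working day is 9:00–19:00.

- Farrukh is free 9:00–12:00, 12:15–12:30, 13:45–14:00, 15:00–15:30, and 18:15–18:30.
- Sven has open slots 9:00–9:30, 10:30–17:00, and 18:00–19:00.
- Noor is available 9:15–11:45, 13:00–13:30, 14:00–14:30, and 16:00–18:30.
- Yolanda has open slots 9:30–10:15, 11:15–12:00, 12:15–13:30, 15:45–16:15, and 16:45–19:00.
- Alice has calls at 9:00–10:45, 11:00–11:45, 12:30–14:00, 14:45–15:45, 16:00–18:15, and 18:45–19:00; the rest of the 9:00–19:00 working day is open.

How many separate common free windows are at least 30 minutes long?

Alice free within 09:00–19:00: 10:45–11:00, 11:45–12:30, 14:00–14:45, 15:45–16:00, 18:15–18:45.
Farrukh ∩ Sven: 09:00–09:30, 10:30–12:00, 12:15–12:30, 13:45–14:00, 15:00–15:30, 18:15–18:30.
Farrukh ∩ Sven ∩ Noor: 09:15–09:30, 10:30–11:45, 18:15–18:30.
Farrukh ∩ Sven ∩ Noor ∩ Yolanda: 11:15–11:45, 18:15–18:30.
Farrukh ∩ Sven ∩ Noor ∩ Yolanda ∩ Alice: 18:15–18:30.
Windows ≥ 30 min: (none).
That's 0 windows.

0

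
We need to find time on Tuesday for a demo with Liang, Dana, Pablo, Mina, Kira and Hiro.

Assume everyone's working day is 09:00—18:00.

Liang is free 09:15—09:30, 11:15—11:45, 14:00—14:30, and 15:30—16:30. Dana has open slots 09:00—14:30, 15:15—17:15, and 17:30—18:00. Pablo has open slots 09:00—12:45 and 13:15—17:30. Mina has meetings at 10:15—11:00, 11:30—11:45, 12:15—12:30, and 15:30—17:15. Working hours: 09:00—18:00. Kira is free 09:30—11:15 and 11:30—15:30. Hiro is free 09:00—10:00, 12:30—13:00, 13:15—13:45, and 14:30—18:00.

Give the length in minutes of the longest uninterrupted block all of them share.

Mina free within 09:00–18:00: 09:00–10:15, 11:00–11:30, 11:45–12:15, 12:30–15:30, 17:15–18:00.
Liang ∩ Dana: 09:15–09:30, 11:15–11:45, 14:00–14:30, 15:30–16:30.
Liang ∩ Dana ∩ Pablo: 09:15–09:30, 11:15–11:45, 14:00–14:30, 15:30–16:30.
Liang ∩ Dana ∩ Pablo ∩ Mina: 09:15–09:30, 11:15–11:30, 14:00–14:30.
Liang ∩ Dana ∩ Pablo ∩ Mina ∩ Kira: 14:00–14:30.
Liang ∩ Dana ∩ Pablo ∩ Mina ∩ Kira ∩ Hiro: (none).
No common window.

0 minutes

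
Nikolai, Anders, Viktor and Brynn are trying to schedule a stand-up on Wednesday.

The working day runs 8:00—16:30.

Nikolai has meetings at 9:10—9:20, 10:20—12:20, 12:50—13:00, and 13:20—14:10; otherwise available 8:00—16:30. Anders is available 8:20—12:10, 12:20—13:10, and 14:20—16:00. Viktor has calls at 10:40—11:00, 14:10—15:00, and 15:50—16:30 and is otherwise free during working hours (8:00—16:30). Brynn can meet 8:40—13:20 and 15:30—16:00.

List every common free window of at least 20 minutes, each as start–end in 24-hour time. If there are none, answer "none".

08:40–09:10, 09:20–10:20, 12:20–12:50, 15:30–15:50

Nikolai free within 08:00–16:30: 08:00–09:10, 09:20–10:20, 12:20–12:50, 13:00–13:20, 14:10–16:30.
Viktor free within 08:00–16:30: 08:00–10:40, 11:00–14:10, 15:00–15:50.
Nikolai ∩ Anders: 08:20–09:10, 09:20–10:20, 12:20–12:50, 13:00–13:10, 14:20–16:00.
Nikolai ∩ Anders ∩ Viktor: 08:20–09:10, 09:20–10:20, 12:20–12:50, 13:00–13:10, 15:00–15:50.
Nikolai ∩ Anders ∩ Viktor ∩ Brynn: 08:40–09:10, 09:20–10:20, 12:20–12:50, 13:00–13:10, 15:30–15:50.
Windows ≥ 20 min: 08:40–09:10, 09:20–10:20, 12:20–12:50, 15:30–15:50.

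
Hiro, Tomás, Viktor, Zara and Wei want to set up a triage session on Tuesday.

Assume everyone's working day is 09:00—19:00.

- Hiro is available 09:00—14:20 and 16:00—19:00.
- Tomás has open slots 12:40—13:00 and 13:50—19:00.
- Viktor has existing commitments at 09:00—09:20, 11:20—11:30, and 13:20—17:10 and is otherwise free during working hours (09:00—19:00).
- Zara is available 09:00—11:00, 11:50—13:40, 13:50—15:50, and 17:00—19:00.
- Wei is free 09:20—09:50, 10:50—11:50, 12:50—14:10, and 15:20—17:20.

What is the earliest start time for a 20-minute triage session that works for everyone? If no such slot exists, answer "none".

Viktor free within 09:00–19:00: 09:20–11:20, 11:30–13:20, 17:10–19:00.
Hiro ∩ Tomás: 12:40–13:00, 13:50–14:20, 16:00–19:00.
Hiro ∩ Tomás ∩ Viktor: 12:40–13:00, 17:10–19:00.
Hiro ∩ Tomás ∩ Viktor ∩ Zara: 12:40–13:00, 17:10–19:00.
Hiro ∩ Tomás ∩ Viktor ∩ Zara ∩ Wei: 12:50–13:00, 17:10–17:20.
Windows ≥ 20 min: (none).

none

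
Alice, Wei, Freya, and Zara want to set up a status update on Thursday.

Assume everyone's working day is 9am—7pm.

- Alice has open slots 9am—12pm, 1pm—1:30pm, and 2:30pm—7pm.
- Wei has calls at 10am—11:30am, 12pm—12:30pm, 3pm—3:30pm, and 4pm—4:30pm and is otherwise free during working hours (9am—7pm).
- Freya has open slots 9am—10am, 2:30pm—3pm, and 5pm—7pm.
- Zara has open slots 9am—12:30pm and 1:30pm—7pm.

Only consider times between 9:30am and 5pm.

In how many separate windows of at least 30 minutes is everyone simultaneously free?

Wei free within 09:00–19:00: 09:00–10:00, 11:30–12:00, 12:30–15:00, 15:30–16:00, 16:30–19:00.
Alice ∩ Wei: 09:00–10:00, 11:30–12:00, 13:00–13:30, 14:30–15:00, 15:30–16:00, 16:30–19:00.
Alice ∩ Wei ∩ Freya: 09:00–10:00, 14:30–15:00, 17:00–19:00.
Alice ∩ Wei ∩ Freya ∩ Zara: 09:00–10:00, 14:30–15:00, 17:00–19:00.
Restricted to 09:30–17:00: 09:30–10:00, 14:30–15:00.
Windows ≥ 30 min: 09:30–10:00, 14:30–15:00.
That's 2 windows.

2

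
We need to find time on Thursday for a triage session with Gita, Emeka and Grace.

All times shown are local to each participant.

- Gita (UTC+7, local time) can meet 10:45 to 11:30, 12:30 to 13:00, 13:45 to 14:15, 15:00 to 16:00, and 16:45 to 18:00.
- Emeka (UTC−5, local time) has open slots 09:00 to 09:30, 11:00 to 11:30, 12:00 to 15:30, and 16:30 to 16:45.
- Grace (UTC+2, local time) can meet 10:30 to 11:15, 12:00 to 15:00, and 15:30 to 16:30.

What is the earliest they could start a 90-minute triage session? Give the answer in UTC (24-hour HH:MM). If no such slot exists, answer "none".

Gita → UTC: 03:45–04:30, 05:30–06:00, 06:45–07:15, 08:00–09:00, 09:45–11:00.
Emeka → UTC: 14:00–14:30, 16:00–16:30, 17:00–20:30, 21:30–21:45.
Grace → UTC: 08:30–09:15, 10:00–13:00, 13:30–14:30.
Gita ∩ Emeka: (none).
Gita ∩ Emeka ∩ Grace: (none).
Windows ≥ 90 min: (none).

none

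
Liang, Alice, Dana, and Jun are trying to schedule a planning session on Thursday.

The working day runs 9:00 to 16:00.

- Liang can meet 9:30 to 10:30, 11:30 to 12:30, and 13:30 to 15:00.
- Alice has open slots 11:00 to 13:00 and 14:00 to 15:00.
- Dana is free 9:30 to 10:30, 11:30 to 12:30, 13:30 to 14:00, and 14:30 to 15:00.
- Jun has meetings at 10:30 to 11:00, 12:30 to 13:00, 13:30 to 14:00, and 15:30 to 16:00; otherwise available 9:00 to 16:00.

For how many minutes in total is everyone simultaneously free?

Jun free within 09:00–16:00: 09:00–10:30, 11:00–12:30, 13:00–13:30, 14:00–15:30.
Liang ∩ Alice: 11:30–12:30, 14:00–15:00.
Liang ∩ Alice ∩ Dana: 11:30–12:30, 14:30–15:00.
Liang ∩ Alice ∩ Dana ∩ Jun: 11:30–12:30, 14:30–15:00.
Total common minutes: 60 + 30 = 90.

90 minutes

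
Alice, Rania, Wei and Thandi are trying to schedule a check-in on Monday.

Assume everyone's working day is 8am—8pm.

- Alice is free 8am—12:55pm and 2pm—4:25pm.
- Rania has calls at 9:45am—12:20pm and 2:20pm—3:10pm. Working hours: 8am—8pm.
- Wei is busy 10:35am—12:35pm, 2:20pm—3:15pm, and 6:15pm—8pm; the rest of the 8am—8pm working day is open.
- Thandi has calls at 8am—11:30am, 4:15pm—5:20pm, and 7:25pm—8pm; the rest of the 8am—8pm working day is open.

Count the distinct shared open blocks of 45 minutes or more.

Rania free within 08:00–20:00: 08:00–09:45, 12:20–14:20, 15:10–20:00.
Wei free within 08:00–20:00: 08:00–10:35, 12:35–14:20, 15:15–18:15.
Thandi free within 08:00–20:00: 11:30–16:15, 17:20–19:25.
Alice ∩ Rania: 08:00–09:45, 12:20–12:55, 14:00–14:20, 15:10–16:25.
Alice ∩ Rania ∩ Wei: 08:00–09:45, 12:35–12:55, 14:00–14:20, 15:15–16:25.
Alice ∩ Rania ∩ Wei ∩ Thandi: 12:35–12:55, 14:00–14:20, 15:15–16:15.
Windows ≥ 45 min: 15:15–16:15.
That's 1 window.

1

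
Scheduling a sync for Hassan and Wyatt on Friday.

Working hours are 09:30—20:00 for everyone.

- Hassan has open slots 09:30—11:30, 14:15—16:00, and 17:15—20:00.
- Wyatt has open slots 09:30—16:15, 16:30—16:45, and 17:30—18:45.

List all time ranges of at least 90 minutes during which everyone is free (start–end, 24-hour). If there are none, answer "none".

Hassan ∩ Wyatt: 09:30–11:30, 14:15–16:00, 17:30–18:45.
Windows ≥ 90 min: 09:30–11:30, 14:15–16:00.

09:30–11:30, 14:15–16:00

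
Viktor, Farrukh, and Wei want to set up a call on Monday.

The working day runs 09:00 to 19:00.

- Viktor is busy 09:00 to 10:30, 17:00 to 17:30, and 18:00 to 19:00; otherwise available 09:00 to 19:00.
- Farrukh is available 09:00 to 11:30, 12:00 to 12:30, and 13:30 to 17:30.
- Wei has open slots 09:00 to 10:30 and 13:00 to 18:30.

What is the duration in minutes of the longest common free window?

210 minutes

Viktor free within 09:00–19:00: 10:30–17:00, 17:30–18:00.
Viktor ∩ Farrukh: 10:30–11:30, 12:00–12:30, 13:30–17:00.
Viktor ∩ Farrukh ∩ Wei: 13:30–17:00.
Single common window of 210 minutes.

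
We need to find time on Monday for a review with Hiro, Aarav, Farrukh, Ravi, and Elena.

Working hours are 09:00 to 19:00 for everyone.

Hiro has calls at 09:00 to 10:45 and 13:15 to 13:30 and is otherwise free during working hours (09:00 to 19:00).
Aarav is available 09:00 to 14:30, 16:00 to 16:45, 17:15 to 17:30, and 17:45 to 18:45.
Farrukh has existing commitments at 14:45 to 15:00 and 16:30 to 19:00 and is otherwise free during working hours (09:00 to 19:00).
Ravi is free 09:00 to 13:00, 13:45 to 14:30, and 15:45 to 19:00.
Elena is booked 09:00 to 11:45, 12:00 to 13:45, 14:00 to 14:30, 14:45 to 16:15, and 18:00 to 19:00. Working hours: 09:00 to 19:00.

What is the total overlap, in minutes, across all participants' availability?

45 minutes

Hiro free within 09:00–19:00: 10:45–13:15, 13:30–19:00.
Farrukh free within 09:00–19:00: 09:00–14:45, 15:00–16:30.
Elena free within 09:00–19:00: 11:45–12:00, 13:45–14:00, 14:30–14:45, 16:15–18:00.
Hiro ∩ Aarav: 10:45–13:15, 13:30–14:30, 16:00–16:45, 17:15–17:30, 17:45–18:45.
Hiro ∩ Aarav ∩ Farrukh: 10:45–13:15, 13:30–14:30, 16:00–16:30.
Hiro ∩ Aarav ∩ Farrukh ∩ Ravi: 10:45–13:00, 13:45–14:30, 16:00–16:30.
Hiro ∩ Aarav ∩ Farrukh ∩ Ravi ∩ Elena: 11:45–12:00, 13:45–14:00, 16:15–16:30.
Total common minutes: 15 + 15 + 15 = 45.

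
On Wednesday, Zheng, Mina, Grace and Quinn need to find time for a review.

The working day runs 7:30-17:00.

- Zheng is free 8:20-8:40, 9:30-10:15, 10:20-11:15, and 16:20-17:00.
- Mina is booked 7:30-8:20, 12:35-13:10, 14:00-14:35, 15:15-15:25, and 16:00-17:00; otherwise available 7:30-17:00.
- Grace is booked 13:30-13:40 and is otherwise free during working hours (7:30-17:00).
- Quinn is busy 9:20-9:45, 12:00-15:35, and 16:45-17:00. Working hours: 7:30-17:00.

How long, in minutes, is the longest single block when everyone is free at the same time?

55 minutes

Mina free within 07:30–17:00: 08:20–12:35, 13:10–14:00, 14:35–15:15, 15:25–16:00.
Grace free within 07:30–17:00: 07:30–13:30, 13:40–17:00.
Quinn free within 07:30–17:00: 07:30–09:20, 09:45–12:00, 15:35–16:45.
Zheng ∩ Mina: 08:20–08:40, 09:30–10:15, 10:20–11:15.
Zheng ∩ Mina ∩ Grace: 08:20–08:40, 09:30–10:15, 10:20–11:15.
Zheng ∩ Mina ∩ Grace ∩ Quinn: 08:20–08:40, 09:45–10:15, 10:20–11:15.
Common window lengths: 20, 30, 55 min; longest is 55.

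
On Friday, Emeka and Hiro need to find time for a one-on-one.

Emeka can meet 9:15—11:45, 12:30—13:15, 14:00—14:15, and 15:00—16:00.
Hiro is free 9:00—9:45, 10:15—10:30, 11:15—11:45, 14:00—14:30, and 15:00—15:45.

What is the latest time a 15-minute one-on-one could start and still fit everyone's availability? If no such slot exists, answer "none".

15:30

Emeka ∩ Hiro: 09:15–09:45, 10:15–10:30, 11:15–11:45, 14:00–14:15, 15:00–15:45.
Windows ≥ 15 min: 09:15–09:45, 10:15–10:30, 11:15–11:45, 14:00–14:15, 15:00–15:45.
Latest start in the last window 15:00–15:45 is 15:45 − 15 min = 15:30.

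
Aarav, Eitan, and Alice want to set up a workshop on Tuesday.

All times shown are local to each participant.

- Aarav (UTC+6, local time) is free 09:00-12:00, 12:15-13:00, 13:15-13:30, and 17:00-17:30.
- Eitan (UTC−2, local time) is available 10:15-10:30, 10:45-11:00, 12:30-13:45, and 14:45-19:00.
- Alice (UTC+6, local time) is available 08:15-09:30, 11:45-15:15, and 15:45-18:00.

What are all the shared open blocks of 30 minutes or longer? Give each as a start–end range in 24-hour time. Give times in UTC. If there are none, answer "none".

none

Aarav → UTC: 03:00–06:00, 06:15–07:00, 07:15–07:30, 11:00–11:30.
Eitan → UTC: 12:15–12:30, 12:45–13:00, 14:30–15:45, 16:45–21:00.
Alice → UTC: 02:15–03:30, 05:45–09:15, 09:45–12:00.
Aarav ∩ Eitan: (none).
Aarav ∩ Eitan ∩ Alice: (none).
Windows ≥ 30 min: (none).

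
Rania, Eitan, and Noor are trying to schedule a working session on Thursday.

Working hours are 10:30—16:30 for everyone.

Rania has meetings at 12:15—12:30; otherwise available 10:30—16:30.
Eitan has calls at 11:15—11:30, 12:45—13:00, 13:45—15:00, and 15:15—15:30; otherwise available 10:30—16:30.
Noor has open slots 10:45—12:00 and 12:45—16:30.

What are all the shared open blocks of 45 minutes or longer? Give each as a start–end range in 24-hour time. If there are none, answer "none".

13:00–13:45, 15:30–16:30

Rania free within 10:30–16:30: 10:30–12:15, 12:30–16:30.
Eitan free within 10:30–16:30: 10:30–11:15, 11:30–12:45, 13:00–13:45, 15:00–15:15, 15:30–16:30.
Rania ∩ Eitan: 10:30–11:15, 11:30–12:15, 12:30–12:45, 13:00–13:45, 15:00–15:15, 15:30–16:30.
Rania ∩ Eitan ∩ Noor: 10:45–11:15, 11:30–12:00, 13:00–13:45, 15:00–15:15, 15:30–16:30.
Windows ≥ 45 min: 13:00–13:45, 15:30–16:30.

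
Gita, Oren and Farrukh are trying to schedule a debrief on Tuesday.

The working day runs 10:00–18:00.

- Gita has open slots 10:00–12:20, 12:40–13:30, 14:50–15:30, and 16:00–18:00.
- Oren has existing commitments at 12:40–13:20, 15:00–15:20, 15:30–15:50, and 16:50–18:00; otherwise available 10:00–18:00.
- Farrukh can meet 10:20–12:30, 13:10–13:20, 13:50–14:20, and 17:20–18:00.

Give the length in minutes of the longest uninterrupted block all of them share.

120 minutes

Oren free within 10:00–18:00: 10:00–12:40, 13:20–15:00, 15:20–15:30, 15:50–16:50.
Gita ∩ Oren: 10:00–12:20, 13:20–13:30, 14:50–15:00, 15:20–15:30, 16:00–16:50.
Gita ∩ Oren ∩ Farrukh: 10:20–12:20.
Single common window of 120 minutes.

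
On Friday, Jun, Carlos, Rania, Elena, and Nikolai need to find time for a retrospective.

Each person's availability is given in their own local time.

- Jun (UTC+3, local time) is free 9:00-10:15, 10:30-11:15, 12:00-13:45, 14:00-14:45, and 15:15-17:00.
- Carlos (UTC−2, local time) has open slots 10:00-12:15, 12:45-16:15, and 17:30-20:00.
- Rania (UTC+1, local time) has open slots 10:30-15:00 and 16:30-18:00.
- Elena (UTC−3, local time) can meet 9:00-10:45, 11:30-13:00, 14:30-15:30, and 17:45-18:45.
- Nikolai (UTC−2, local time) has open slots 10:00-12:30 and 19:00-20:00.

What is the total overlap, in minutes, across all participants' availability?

Jun → UTC: 06:00–07:15, 07:30–08:15, 09:00–10:45, 11:00–11:45, 12:15–14:00.
Carlos → UTC: 12:00–14:15, 14:45–18:15, 19:30–22:00.
Rania → UTC: 09:30–14:00, 15:30–17:00.
Elena → UTC: 12:00–13:45, 14:30–16:00, 17:30–18:30, 20:45–21:45.
Nikolai → UTC: 12:00–14:30, 21:00–22:00.
Jun ∩ Carlos: 12:15–14:00.
Jun ∩ Carlos ∩ Rania: 12:15–14:00.
Jun ∩ Carlos ∩ Rania ∩ Elena: 12:15–13:45.
Jun ∩ Carlos ∩ Rania ∩ Elena ∩ Nikolai: 12:15–13:45.
Total common minutes: 90.

90 minutes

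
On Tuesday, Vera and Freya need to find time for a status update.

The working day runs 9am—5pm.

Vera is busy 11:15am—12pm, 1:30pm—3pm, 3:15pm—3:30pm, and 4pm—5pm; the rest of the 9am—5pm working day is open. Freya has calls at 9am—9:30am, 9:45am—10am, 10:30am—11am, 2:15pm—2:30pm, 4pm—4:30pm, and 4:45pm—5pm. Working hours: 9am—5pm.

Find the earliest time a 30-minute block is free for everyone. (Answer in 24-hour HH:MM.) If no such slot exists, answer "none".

Vera free within 09:00–17:00: 09:00–11:15, 12:00–13:30, 15:00–15:15, 15:30–16:00.
Freya free within 09:00–17:00: 09:30–09:45, 10:00–10:30, 11:00–14:15, 14:30–16:00, 16:30–16:45.
Vera ∩ Freya: 09:30–09:45, 10:00–10:30, 11:00–11:15, 12:00–13:30, 15:00–15:15, 15:30–16:00.
Windows ≥ 30 min: 10:00–10:30, 12:00–13:30, 15:30–16:00.
Earliest such window starts at 10:00.

10:00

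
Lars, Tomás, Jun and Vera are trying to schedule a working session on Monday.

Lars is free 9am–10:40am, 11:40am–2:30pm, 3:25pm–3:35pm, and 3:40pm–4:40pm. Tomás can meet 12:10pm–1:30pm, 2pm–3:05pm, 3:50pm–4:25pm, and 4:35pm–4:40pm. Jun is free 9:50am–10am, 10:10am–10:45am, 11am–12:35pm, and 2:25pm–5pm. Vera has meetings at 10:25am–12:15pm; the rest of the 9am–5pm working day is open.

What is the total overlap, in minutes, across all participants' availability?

65 minutes

Vera free within 09:00–17:00: 09:00–10:25, 12:15–17:00.
Lars ∩ Tomás: 12:10–13:30, 14:00–14:30, 15:50–16:25, 16:35–16:40.
Lars ∩ Tomás ∩ Jun: 12:10–12:35, 14:25–14:30, 15:50–16:25, 16:35–16:40.
Lars ∩ Tomás ∩ Jun ∩ Vera: 12:15–12:35, 14:25–14:30, 15:50–16:25, 16:35–16:40.
Total common minutes: 20 + 5 + 35 + 5 = 65.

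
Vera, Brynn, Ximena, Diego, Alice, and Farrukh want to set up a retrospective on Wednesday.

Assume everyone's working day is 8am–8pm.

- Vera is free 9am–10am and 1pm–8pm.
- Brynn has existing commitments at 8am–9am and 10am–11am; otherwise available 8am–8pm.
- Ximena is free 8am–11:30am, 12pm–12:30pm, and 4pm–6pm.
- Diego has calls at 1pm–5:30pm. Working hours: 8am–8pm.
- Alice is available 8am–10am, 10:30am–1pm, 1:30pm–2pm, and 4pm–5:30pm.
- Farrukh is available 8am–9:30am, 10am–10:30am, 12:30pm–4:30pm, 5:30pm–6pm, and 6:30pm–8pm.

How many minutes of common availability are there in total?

30 minutes

Brynn free within 08:00–20:00: 09:00–10:00, 11:00–20:00.
Diego free within 08:00–20:00: 08:00–13:00, 17:30–20:00.
Vera ∩ Brynn: 09:00–10:00, 13:00–20:00.
Vera ∩ Brynn ∩ Ximena: 09:00–10:00, 16:00–18:00.
Vera ∩ Brynn ∩ Ximena ∩ Diego: 09:00–10:00, 17:30–18:00.
Vera ∩ Brynn ∩ Ximena ∩ Diego ∩ Alice: 09:00–10:00.
Vera ∩ Brynn ∩ Ximena ∩ Diego ∩ Alice ∩ Farrukh: 09:00–09:30.
Total common minutes: 30.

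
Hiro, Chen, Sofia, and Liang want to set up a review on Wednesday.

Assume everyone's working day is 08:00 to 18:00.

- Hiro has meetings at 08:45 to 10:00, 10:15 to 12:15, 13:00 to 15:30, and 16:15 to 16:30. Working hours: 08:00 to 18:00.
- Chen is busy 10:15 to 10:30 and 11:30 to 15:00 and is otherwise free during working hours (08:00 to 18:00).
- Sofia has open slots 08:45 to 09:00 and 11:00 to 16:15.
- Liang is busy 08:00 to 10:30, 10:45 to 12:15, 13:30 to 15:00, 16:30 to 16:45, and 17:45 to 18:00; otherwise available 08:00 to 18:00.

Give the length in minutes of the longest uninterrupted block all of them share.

45 minutes

Hiro free within 08:00–18:00: 08:00–08:45, 10:00–10:15, 12:15–13:00, 15:30–16:15, 16:30–18:00.
Chen free within 08:00–18:00: 08:00–10:15, 10:30–11:30, 15:00–18:00.
Liang free within 08:00–18:00: 10:30–10:45, 12:15–13:30, 15:00–16:30, 16:45–17:45.
Hiro ∩ Chen: 08:00–08:45, 10:00–10:15, 15:30–16:15, 16:30–18:00.
Hiro ∩ Chen ∩ Sofia: 15:30–16:15.
Hiro ∩ Chen ∩ Sofia ∩ Liang: 15:30–16:15.
Single common window of 45 minutes.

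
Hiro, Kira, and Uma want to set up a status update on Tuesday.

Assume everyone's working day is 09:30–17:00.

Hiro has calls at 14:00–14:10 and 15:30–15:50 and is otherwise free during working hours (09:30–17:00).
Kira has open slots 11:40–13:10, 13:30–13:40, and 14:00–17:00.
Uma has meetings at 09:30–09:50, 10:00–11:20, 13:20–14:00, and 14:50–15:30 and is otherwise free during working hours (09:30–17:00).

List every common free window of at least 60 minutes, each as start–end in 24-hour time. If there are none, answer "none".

11:40–13:10, 15:50–17:00

Hiro free within 09:30–17:00: 09:30–14:00, 14:10–15:30, 15:50–17:00.
Uma free within 09:30–17:00: 09:50–10:00, 11:20–13:20, 14:00–14:50, 15:30–17:00.
Hiro ∩ Kira: 11:40–13:10, 13:30–13:40, 14:10–15:30, 15:50–17:00.
Hiro ∩ Kira ∩ Uma: 11:40–13:10, 14:10–14:50, 15:50–17:00.
Windows ≥ 60 min: 11:40–13:10, 15:50–17:00.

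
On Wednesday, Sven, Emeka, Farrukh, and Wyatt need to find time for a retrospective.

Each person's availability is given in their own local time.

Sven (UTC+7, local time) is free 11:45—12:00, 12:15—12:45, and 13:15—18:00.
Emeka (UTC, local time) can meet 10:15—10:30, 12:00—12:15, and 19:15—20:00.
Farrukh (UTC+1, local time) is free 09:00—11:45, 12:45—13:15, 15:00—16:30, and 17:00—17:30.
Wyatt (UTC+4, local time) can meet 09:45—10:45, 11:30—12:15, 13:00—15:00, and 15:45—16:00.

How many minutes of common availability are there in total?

15 minutes

Sven → UTC: 04:45–05:00, 05:15–05:45, 06:15–11:00.
Emeka → UTC: 10:15–10:30, 12:00–12:15, 19:15–20:00.
Farrukh → UTC: 08:00–10:45, 11:45–12:15, 14:00–15:30, 16:00–16:30.
Wyatt → UTC: 05:45–06:45, 07:30–08:15, 09:00–11:00, 11:45–12:00.
Sven ∩ Emeka: 10:15–10:30.
Sven ∩ Emeka ∩ Farrukh: 10:15–10:30.
Sven ∩ Emeka ∩ Farrukh ∩ Wyatt: 10:15–10:30.
Total common minutes: 15.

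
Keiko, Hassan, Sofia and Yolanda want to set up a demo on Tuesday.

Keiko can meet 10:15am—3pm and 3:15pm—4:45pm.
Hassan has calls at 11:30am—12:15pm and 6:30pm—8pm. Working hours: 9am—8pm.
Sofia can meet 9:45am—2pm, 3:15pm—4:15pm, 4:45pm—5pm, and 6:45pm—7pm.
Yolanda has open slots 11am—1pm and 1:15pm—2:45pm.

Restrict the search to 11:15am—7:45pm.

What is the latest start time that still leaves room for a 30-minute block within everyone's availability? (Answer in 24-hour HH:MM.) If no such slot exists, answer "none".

Hassan free within 09:00–20:00: 09:00–11:30, 12:15–18:30.
Keiko ∩ Hassan: 10:15–11:30, 12:15–15:00, 15:15–16:45.
Keiko ∩ Hassan ∩ Sofia: 10:15–11:30, 12:15–14:00, 15:15–16:15.
Keiko ∩ Hassan ∩ Sofia ∩ Yolanda: 11:00–11:30, 12:15–13:00, 13:15–14:00.
Restricted to 11:15–19:45: 11:15–11:30, 12:15–13:00, 13:15–14:00.
Windows ≥ 30 min: 12:15–13:00, 13:15–14:00.
Latest start in the last window 13:15–14:00 is 14:00 − 30 min = 13:30.

13:30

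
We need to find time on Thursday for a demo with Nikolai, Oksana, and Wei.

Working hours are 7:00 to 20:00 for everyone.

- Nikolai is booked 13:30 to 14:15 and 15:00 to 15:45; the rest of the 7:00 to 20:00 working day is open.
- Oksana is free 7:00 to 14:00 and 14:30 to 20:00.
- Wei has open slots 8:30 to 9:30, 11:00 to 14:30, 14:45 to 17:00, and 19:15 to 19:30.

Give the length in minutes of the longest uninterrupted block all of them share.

Nikolai free within 07:00–20:00: 07:00–13:30, 14:15–15:00, 15:45–20:00.
Nikolai ∩ Oksana: 07:00–13:30, 14:30–15:00, 15:45–20:00.
Nikolai ∩ Oksana ∩ Wei: 08:30–09:30, 11:00–13:30, 14:45–15:00, 15:45–17:00, 19:15–19:30.
Common window lengths: 60, 150, 15, 75, 15 min; longest is 150.

150 minutes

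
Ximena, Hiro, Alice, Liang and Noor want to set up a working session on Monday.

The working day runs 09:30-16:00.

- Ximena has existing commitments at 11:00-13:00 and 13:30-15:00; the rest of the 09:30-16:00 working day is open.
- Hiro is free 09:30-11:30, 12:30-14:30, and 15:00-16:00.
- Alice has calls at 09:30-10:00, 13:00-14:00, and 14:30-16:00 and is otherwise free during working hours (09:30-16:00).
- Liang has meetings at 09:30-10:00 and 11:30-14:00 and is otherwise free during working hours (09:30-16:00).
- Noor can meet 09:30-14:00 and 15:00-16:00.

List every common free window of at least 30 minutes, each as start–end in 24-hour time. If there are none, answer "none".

10:00–11:00

Ximena free within 09:30–16:00: 09:30–11:00, 13:00–13:30, 15:00–16:00.
Alice free within 09:30–16:00: 10:00–13:00, 14:00–14:30.
Liang free within 09:30–16:00: 10:00–11:30, 14:00–16:00.
Ximena ∩ Hiro: 09:30–11:00, 13:00–13:30, 15:00–16:00.
Ximena ∩ Hiro ∩ Alice: 10:00–11:00.
Ximena ∩ Hiro ∩ Alice ∩ Liang: 10:00–11:00.
Ximena ∩ Hiro ∩ Alice ∩ Liang ∩ Noor: 10:00–11:00.
Windows ≥ 30 min: 10:00–11:00.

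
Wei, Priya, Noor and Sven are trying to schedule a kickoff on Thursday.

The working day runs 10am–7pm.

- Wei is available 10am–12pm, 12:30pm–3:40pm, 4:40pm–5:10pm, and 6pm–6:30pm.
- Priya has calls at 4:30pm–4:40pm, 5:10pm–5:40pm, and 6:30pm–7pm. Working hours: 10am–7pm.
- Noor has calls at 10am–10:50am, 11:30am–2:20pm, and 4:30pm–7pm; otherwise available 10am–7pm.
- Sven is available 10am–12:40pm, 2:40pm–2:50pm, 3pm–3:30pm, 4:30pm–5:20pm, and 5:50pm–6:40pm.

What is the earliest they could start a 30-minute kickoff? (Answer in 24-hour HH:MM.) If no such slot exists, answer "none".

10:50

Priya free within 10:00–19:00: 10:00–16:30, 16:40–17:10, 17:40–18:30.
Noor free within 10:00–19:00: 10:50–11:30, 14:20–16:30.
Wei ∩ Priya: 10:00–12:00, 12:30–15:40, 16:40–17:10, 18:00–18:30.
Wei ∩ Priya ∩ Noor: 10:50–11:30, 14:20–15:40.
Wei ∩ Priya ∩ Noor ∩ Sven: 10:50–11:30, 14:40–14:50, 15:00–15:30.
Windows ≥ 30 min: 10:50–11:30, 15:00–15:30.
Earliest such window starts at 10:50.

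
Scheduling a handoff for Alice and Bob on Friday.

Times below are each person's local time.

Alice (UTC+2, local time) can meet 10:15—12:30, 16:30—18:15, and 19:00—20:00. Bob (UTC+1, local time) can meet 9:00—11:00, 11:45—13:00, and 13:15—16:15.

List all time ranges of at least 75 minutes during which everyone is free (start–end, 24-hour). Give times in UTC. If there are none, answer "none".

08:15–10:00

Alice → UTC: 08:15–10:30, 14:30–16:15, 17:00–18:00.
Bob → UTC: 08:00–10:00, 10:45–12:00, 12:15–15:15.
Alice ∩ Bob: 08:15–10:00, 14:30–15:15.
Windows ≥ 75 min: 08:15–10:00.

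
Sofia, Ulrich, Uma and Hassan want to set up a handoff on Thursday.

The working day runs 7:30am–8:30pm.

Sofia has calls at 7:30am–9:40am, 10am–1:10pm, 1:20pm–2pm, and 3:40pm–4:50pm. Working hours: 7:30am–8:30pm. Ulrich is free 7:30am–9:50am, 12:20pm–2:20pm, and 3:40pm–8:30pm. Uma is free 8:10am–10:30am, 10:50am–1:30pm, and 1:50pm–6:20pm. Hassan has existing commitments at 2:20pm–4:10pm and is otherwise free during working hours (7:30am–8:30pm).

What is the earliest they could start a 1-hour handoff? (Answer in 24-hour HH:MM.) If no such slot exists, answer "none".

16:50

Sofia free within 07:30–20:30: 09:40–10:00, 13:10–13:20, 14:00–15:40, 16:50–20:30.
Hassan free within 07:30–20:30: 07:30–14:20, 16:10–20:30.
Sofia ∩ Ulrich: 09:40–09:50, 13:10–13:20, 14:00–14:20, 16:50–20:30.
Sofia ∩ Ulrich ∩ Uma: 09:40–09:50, 13:10–13:20, 14:00–14:20, 16:50–18:20.
Sofia ∩ Ulrich ∩ Uma ∩ Hassan: 09:40–09:50, 13:10–13:20, 14:00–14:20, 16:50–18:20.
Windows ≥ 60 min: 16:50–18:20.
Earliest such window starts at 16:50.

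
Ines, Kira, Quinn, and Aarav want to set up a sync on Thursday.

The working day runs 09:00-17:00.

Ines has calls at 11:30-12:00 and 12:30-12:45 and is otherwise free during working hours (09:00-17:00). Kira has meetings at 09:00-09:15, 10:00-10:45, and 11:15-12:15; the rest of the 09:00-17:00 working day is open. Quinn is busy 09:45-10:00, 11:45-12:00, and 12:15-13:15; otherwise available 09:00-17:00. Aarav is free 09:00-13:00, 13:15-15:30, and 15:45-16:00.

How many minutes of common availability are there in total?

Ines free within 09:00–17:00: 09:00–11:30, 12:00–12:30, 12:45–17:00.
Kira free within 09:00–17:00: 09:15–10:00, 10:45–11:15, 12:15–17:00.
Quinn free within 09:00–17:00: 09:00–09:45, 10:00–11:45, 12:00–12:15, 13:15–17:00.
Ines ∩ Kira: 09:15–10:00, 10:45–11:15, 12:15–12:30, 12:45–17:00.
Ines ∩ Kira ∩ Quinn: 09:15–09:45, 10:45–11:15, 13:15–17:00.
Ines ∩ Kira ∩ Quinn ∩ Aarav: 09:15–09:45, 10:45–11:15, 13:15–15:30, 15:45–16:00.
Total common minutes: 30 + 30 + 135 + 15 = 210.

210 minutes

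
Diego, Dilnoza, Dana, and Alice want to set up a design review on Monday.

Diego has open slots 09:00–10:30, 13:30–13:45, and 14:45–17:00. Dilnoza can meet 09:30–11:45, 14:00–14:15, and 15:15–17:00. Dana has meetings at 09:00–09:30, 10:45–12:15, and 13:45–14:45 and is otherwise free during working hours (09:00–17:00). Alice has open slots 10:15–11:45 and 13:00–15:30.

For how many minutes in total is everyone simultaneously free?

Dana free within 09:00–17:00: 09:30–10:45, 12:15–13:45, 14:45–17:00.
Diego ∩ Dilnoza: 09:30–10:30, 15:15–17:00.
Diego ∩ Dilnoza ∩ Dana: 09:30–10:30, 15:15–17:00.
Diego ∩ Dilnoza ∩ Dana ∩ Alice: 10:15–10:30, 15:15–15:30.
Total common minutes: 15 + 15 = 30.

30 minutes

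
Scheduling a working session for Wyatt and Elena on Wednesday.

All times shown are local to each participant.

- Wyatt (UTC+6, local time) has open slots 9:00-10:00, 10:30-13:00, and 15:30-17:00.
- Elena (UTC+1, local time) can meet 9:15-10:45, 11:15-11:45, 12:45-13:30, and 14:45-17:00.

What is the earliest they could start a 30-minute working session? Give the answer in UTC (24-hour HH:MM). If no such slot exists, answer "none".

Wyatt → UTC: 03:00–04:00, 04:30–07:00, 09:30–11:00.
Elena → UTC: 08:15–09:45, 10:15–10:45, 11:45–12:30, 13:45–16:00.
Wyatt ∩ Elena: 09:30–09:45, 10:15–10:45.
Windows ≥ 30 min: 10:15–10:45.
Earliest such window starts at 10:15.

10:15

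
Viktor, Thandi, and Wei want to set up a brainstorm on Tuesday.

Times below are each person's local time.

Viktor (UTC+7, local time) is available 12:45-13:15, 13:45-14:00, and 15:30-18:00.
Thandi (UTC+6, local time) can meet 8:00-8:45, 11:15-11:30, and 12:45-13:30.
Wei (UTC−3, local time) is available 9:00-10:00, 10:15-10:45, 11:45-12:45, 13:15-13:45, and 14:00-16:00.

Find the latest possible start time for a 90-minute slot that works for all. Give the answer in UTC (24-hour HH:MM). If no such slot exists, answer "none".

none

Viktor → UTC: 05:45–06:15, 06:45–07:00, 08:30–11:00.
Thandi → UTC: 02:00–02:45, 05:15–05:30, 06:45–07:30.
Wei → UTC: 12:00–13:00, 13:15–13:45, 14:45–15:45, 16:15–16:45, 17:00–19:00.
Viktor ∩ Thandi: 06:45–07:00.
Viktor ∩ Thandi ∩ Wei: (none).
Windows ≥ 90 min: (none).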